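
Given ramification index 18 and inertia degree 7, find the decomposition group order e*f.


|D_P| = e * f
= 18 * 7
= 126

126


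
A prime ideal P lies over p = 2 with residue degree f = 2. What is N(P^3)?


N(P^a) = p^(a*f)
= 2^(3*2)
= 2^6
= 64

64


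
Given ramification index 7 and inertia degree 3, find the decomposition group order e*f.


|D_P| = e * f
= 7 * 3
= 21

21


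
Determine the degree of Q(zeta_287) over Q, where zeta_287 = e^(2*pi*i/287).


The degree equals Euler's totient phi(287).
287 = 7 * 41
phi(287) = 240

240


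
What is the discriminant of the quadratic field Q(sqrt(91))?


For K = Q(sqrt(d)) with d squarefree: disc(K) = d if d = 1 mod 4, and disc(K) = 4d if d = 2 or 3 mod 4.
Here d = 91, and d mod 4 = 3.
d = 3 mod 4, not 1 (O_K = Z[sqrt(d)]), so disc(K) = 4d = 4 * (91) = 364

364


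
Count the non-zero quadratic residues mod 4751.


For prime p, the number of non-zero quadratic residues is (p-1)/2.
= (4751-1)/2
= 2375

2375


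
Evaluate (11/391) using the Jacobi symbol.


Compute (11/391) via quadratic reciprocity:
  reciprocity: (11/391) -> -(391/11)
  reduce: (6/11)
  pull out 2: (2/11) = -1  (since 11 mod 8 = 3)
  reciprocity: (3/11) -> -(11/3)
  reduce: (2/3)
  pull out 2: (2/3) = -1  (since 3 mod 8 = 3)
  (1/3) = 1
Product of signs = 1

1


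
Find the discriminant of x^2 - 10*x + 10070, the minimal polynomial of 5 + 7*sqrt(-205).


The element 5 + 7*sqrt(-205) has minimal polynomial:
x^2 - 10*x + 10070
Discriminant = (-10)^2 - 4*(10070)
= 100 - 40280
= -40180

-40180


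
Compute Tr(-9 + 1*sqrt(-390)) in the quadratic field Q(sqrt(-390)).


Tr(a + b*sqrt(d)) = (a + b*sqrt(d)) + (a - b*sqrt(d)) = 2a
= 2 * (-9)
= -18

-18


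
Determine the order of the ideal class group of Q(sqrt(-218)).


K = Q(sqrt(-218)). d mod 4 = 2, so D = disc(K) = 4d = -872
h(K) equals the number of primitive reduced positive-definite forms (a, b, c) = a*x^2 + b*x*y + c*y^2 with b^2 - 4ac = D,
where reduced means |b| <= a <= c, with b >= 0 whenever |b| = a or a = c, and primitive means gcd(a, b, c) = 1.
Reduced forces 3a^2 <= |D| = 872, so 1 <= a <= 17; b must have the parity of D, and c = (b^2 - D)/(4a) must be an integer >= a.
Enumerate a = 1..17, b in [-a, a]:
  a=1: (1, 0, 218)  [1]
  a=2: (2, 0, 109)  [1]
  a=3: (3, -2, 73), (3, 2, 73)  [2]
  a=4..5: none
  a=6: (6, -4, 37), (6, 4, 37)  [2]
  a=7..8: none
  a=9: (9, -8, 26), (9, 8, 26)  [2]
  a=10..12: none
  a=13: (13, -8, 18), (13, 8, 18)  [2]
  a=14..17: none
Total reduced forms: 1 + 1 + 2 + 2 + 2 + 2 = 10
h = 10

10


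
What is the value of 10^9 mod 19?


p = 19 is prime and the exponent is (p-1)/2 = 9, so by Euler's criterion 10^9 = (10/19) = +1 or -1 mod 19.
Compute by square-and-multiply:
  9 = 8 + 1 (binary 1001)
  Repeated squaring mod 19: 10^1 = 10, 10^2 = 5, 10^4 = 6, 10^8 = 17
  10^9 = 10^8 * 10^1 = 17 * 10 mod 19
    17 * 10 = 170 = 18 mod 19
  10^9 = 18 mod 19
Result 18 = p - 1 = -1 mod 19: 10 is a quadratic non-residue mod 19. As a residue in [0, p-1] the value is 18.
10^9 mod 19 = 18

18


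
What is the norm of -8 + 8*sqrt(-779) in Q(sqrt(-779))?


N(a + b*sqrt(d)) = a^2 - d*b^2
= (-8)^2 - (-779)*(8)^2
= 64 + 49856
= 49920

49920


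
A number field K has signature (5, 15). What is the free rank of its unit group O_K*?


By Dirichlet's unit theorem:
rank = r1 + r2 - 1
= 5 + 15 - 1
= 19

19


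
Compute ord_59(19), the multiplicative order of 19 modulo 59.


We want ord_59(19), the smallest k >= 1 with 19^k = 1 mod 59.
n = 59 = 59, phi(59) = 58; the order divides phi(n).
Divisors of 58: 1, 2, 29, 58
Repeated squaring mod 59: 19^1 = 19, 19^2 = 7, 19^4 = 49, 19^8 = 41, 19^16 = 29, 19^32 = 15
Test divisors in increasing order:
  k=1: 19^1 = 19 mod 59
  k=2: 19^2 = 7 mod 59
  k=29: 19^29 = 29 * 41 * 49 * 19 = 1 mod 59  <- first divisor giving 1
Order = 29

29


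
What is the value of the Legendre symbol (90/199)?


p = 199 is prime, so compute (90/199) with the reciprocity algorithm (Jacobi-symbol steps: pull out 2s via (2/n), flip via reciprocity, reduce):
  pull out 2: (2/199) = +1  (since 199 mod 8 = 7)
  reciprocity: (45/199) -> +(199/45)
  reduce: (19/45)
  reciprocity: (19/45) -> +(45/19)
  reduce: (7/19)
  reciprocity: (7/19) -> -(19/7)
  reduce: (5/7)
  reciprocity: (5/7) -> +(7/5)
  reduce: (2/5)
  pull out 2: (2/5) = -1  (since 5 mod 8 = 5)
  (1/5) = 1
Product of signs = 1
(90/199) = 1

1


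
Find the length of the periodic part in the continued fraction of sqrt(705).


Run the CF algorithm for sqrt(705).
a_0 = floor(sqrt(705)) = 26; set m_0=0, q_0=1.
Recurrence: m' = q*a - m,  q' = (d - m'^2)/q,  a' = floor((a_0 + m')/q').
  step 1: m=26, q=29, a=1
  step 2: m=3, q=24, a=1
  step 3: m=21, q=11, a=4
  step 4: m=23, q=16, a=3
  step 5: m=25, q=5, a=10
  step 6: m=25, q=16, a=3
  step 7: m=23, q=11, a=4
  step 8: m=21, q=24, a=1
  step 9: m=3, q=29, a=1
  step 10: m=26, q=1, a=52
a_10 = 2*a_0 = 52, so the period closes here.
sqrt(705) = [26; 1, 1, 4, 3, 10, 3, 4, 1, 1, 52]
Period length = 10

10


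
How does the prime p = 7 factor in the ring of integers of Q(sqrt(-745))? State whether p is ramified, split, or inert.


K = Q(sqrt(-745)). Since d mod 4 = 3, disc(K) = -2980.
Check p | disc: -2980 mod 7 = 2.
p does not divide disc. Compute Legendre symbol (d/p):
4^((7-1)/2) mod 7 = 1
(d/p) = 1, so p splits: (p) = P*P' with e=1, f=1, g=2.
Therefore p is split.

split


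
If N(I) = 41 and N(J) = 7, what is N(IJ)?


N(IJ) = N(I) * N(J)
= 41 * 7
= 287

287


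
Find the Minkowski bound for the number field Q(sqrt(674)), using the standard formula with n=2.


d = 674, d mod 4 = 2, so disc(K) = 4d = 2696; |disc(K)| = 2696
Real quadratic field, so n = 2, s = r2 = 0, r1 = 2
M = (n!/n^n) * (4/pi)^s * sqrt(|disc(K)|) = (2!/2^2) * (4/pi)^0 * sqrt(2696)
= 0.5 * 1.000000 * 51.923020
= 25.9615

25.9615


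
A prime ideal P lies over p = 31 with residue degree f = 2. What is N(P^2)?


N(P^a) = p^(a*f)
= 31^(2*2)
= 31^4
= 923521

923521


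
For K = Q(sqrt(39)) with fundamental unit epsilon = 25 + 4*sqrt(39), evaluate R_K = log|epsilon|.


epsilon = 25 + 4*sqrt(39)
= 49.9800
R = ln(49.9800)
= 3.9116

3.9116


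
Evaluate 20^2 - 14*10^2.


x^2 - d*y^2
= 20^2 - 14*10^2
= 400 - 1400
= -1000

-1000


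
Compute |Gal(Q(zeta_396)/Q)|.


|Gal(Q(zeta_396)/Q)| = phi(396)
= 120

120


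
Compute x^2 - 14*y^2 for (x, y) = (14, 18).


x^2 - d*y^2
= 14^2 - 14*18^2
= 196 - 4536
= -4340

-4340


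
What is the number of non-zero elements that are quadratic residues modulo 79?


For prime p, the number of non-zero quadratic residues is (p-1)/2.
= (79-1)/2
= 39

39


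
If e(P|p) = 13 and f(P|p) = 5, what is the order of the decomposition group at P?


|D_P| = e * f
= 13 * 5
= 65

65


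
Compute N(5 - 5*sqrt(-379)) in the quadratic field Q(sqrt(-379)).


N(a + b*sqrt(d)) = a^2 - d*b^2
= (5)^2 - (-379)*(-5)^2
= 25 + 9475
= 9500

9500


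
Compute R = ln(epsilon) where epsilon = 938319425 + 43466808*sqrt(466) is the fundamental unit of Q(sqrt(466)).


epsilon = 938319425 + 43466808*sqrt(466)
= 1.8766e+09
R = ln(1.8766e+09)
= 21.3527

21.3527


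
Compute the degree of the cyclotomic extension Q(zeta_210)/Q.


The degree equals Euler's totient phi(210).
210 = 2 * 3 * 5 * 7
phi(210) = 48

48


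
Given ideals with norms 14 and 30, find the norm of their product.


N(IJ) = N(I) * N(J)
= 14 * 30
= 420

420


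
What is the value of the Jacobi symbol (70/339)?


Compute (70/339) via quadratic reciprocity:
  pull out 2: (2/339) = -1  (since 339 mod 8 = 3)
  reciprocity: (35/339) -> -(339/35)
  reduce: (24/35)
  pull out 2: (2/35) = -1  (since 35 mod 8 = 3)
  pull out 2: (2/35) = -1  (since 35 mod 8 = 3)
  pull out 2: (2/35) = -1  (since 35 mod 8 = 3)
  reciprocity: (3/35) -> -(35/3)
  reduce: (2/3)
  pull out 2: (2/3) = -1  (since 3 mod 8 = 3)
  (1/3) = 1
Product of signs = -1

-1


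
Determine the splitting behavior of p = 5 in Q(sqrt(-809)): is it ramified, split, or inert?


K = Q(sqrt(-809)). Since d mod 4 = 3, disc(K) = -3236.
Check p | disc: -3236 mod 5 = 4.
p does not divide disc. Compute Legendre symbol (d/p):
1^((5-1)/2) mod 5 = 1
(d/p) = 1, so p splits: (p) = P*P' with e=1, f=1, g=2.
Therefore p is split.

split


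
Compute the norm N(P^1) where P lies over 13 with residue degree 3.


N(P^a) = p^(a*f)
= 13^(1*3)
= 13^3
= 2197

2197


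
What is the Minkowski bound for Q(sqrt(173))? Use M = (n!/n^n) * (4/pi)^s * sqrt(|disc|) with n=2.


d = 173, d mod 4 = 1, so disc(K) = d = 173; |disc(K)| = 173
Real quadratic field, so n = 2, s = r2 = 0, r1 = 2
M = (n!/n^n) * (4/pi)^s * sqrt(|disc(K)|) = (2!/2^2) * (4/pi)^0 * sqrt(173)
= 0.5 * 1.000000 * 13.152946
= 6.5765

6.5765


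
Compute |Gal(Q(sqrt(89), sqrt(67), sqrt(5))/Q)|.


The 3 square roots of distinct primes are multiplicatively independent over Q,
so [K:Q] = 2^3 and Gal(K/Q) is isomorphic to (Z/2Z)^3.
|Gal| = 2^3 = 8

8


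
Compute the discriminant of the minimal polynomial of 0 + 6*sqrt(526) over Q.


The element 0 + 6*sqrt(526) has minimal polynomial:
x^2 + 0*x - 18936
Discriminant = (0)^2 - 4*(-18936)
= 0 + 75744
= 75744

75744


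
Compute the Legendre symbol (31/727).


p = 727 is prime, so compute (31/727) with the reciprocity algorithm (Jacobi-symbol steps: pull out 2s via (2/n), flip via reciprocity, reduce):
  reciprocity: (31/727) -> -(727/31)
  reduce: (14/31)
  pull out 2: (2/31) = +1  (since 31 mod 8 = 7)
  reciprocity: (7/31) -> -(31/7)
  reduce: (3/7)
  reciprocity: (3/7) -> -(7/3)
  reduce: (1/3)
  (1/3) = 1
Product of signs = -1
(31/727) = -1

-1


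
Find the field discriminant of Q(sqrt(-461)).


For K = Q(sqrt(d)) with d squarefree: disc(K) = d if d = 1 mod 4, and disc(K) = 4d if d = 2 or 3 mod 4.
Here d = -461, and d mod 4 = 3.
d = 3 mod 4, not 1 (O_K = Z[sqrt(d)]), so disc(K) = 4d = 4 * (-461) = -1844

-1844


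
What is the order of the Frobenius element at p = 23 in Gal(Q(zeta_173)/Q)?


The Frobenius at p in Gal(Q(zeta_n)/Q) = (Z/nZ)* is the class of p, so its order is ord_173(23), the smallest k >= 1 with 23^k = 1 mod 173.
n = 173 = 173, phi(173) = 172; the order divides phi(n).
Divisors of 172: 1, 2, 4, 43, 86, 172
Repeated squaring mod 173: 23^1 = 23, 23^2 = 10, 23^4 = 100, 23^8 = 139, 23^16 = 118, 23^32 = 84, 23^64 = 136, 23^128 = 158
Test divisors in increasing order:
  k=1: 23^1 = 23 mod 173
  k=2: 23^2 = 10 mod 173
  k=4: 23^4 = 100 mod 173
  k=43: 23^43 = 84 * 139 * 10 * 23 = 1 mod 173  <- first divisor giving 1
Order = 43

43


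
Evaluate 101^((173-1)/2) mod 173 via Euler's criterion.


p = 173 is prime and the exponent is (p-1)/2 = 86, so by Euler's criterion 101^86 = (101/173) = +1 or -1 mod 173.
Compute by square-and-multiply:
  86 = 64 + 16 + 4 + 2 (binary 1010110)
  Repeated squaring mod 173: 101^1 = 101, 101^2 = 167, 101^4 = 36, 101^8 = 85, 101^16 = 132, 101^32 = 124, 101^64 = 152
  101^86 = 101^64 * 101^16 * 101^4 * 101^2 = 152 * 132 * 36 * 167 mod 173
    152 * 132 = 20064 = 169 mod 173
    169 * 36 = 6084 = 29 mod 173
    29 * 167 = 4843 = 172 mod 173
  101^86 = 172 mod 173
Result 172 = p - 1 = -1 mod 173: 101 is a quadratic non-residue mod 173. As a residue in [0, p-1] the value is 172.
101^86 mod 173 = 172

172


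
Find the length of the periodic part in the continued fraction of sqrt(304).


Run the CF algorithm for sqrt(304).
a_0 = floor(sqrt(304)) = 17; set m_0=0, q_0=1.
Recurrence: m' = q*a - m,  q' = (d - m'^2)/q,  a' = floor((a_0 + m')/q').
  step 1: m=17, q=15, a=2
  step 2: m=13, q=9, a=3
  step 3: m=14, q=12, a=2
  step 4: m=10, q=17, a=1
  step 5: m=7, q=15, a=1
  step 6: m=8, q=16, a=1
  step 7: m=8, q=15, a=1
  step 8: m=7, q=17, a=1
  step 9: m=10, q=12, a=2
  step 10: m=14, q=9, a=3
  step 11: m=13, q=15, a=2
  step 12: m=17, q=1, a=34
a_12 = 2*a_0 = 34, so the period closes here.
sqrt(304) = [17; 2, 3, 2, 1, 1, 1, 1, 1, 2, 3, 2, 34]
Period length = 12

12


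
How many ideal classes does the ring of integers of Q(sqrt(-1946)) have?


K = Q(sqrt(-1946)). d mod 4 = 2, so D = disc(K) = 4d = -7784
h(K) equals the number of primitive reduced positive-definite forms (a, b, c) = a*x^2 + b*x*y + c*y^2 with b^2 - 4ac = D,
where reduced means |b| <= a <= c, with b >= 0 whenever |b| = a or a = c, and primitive means gcd(a, b, c) = 1.
Reduced forces 3a^2 <= |D| = 7784, so 1 <= a <= 50; b must have the parity of D, and c = (b^2 - D)/(4a) must be an integer >= a.
Enumerate a = 1..50, b in [-a, a]:
  a=1: (1, 0, 1946)  [1]
  a=2: (2, 0, 973)  [1]
  a=3: (3, -2, 649), (3, 2, 649)  [2]
  a=4: none
  a=5: (5, -4, 390), (5, 4, 390)  [2]
  a=6: (6, -4, 325), (6, 4, 325)  [2]
  a=7: (7, 0, 278)  [1]
  a=8: none
  a=9: (9, -8, 218), (9, 8, 218)  [2]
  a=10: (10, -4, 195), (10, 4, 195)  [2]
  a=11: (11, -2, 177), (11, 2, 177)  [2]
  a=12: none
  a=13: (13, -4, 150), (13, 4, 150)  [2]
  a=14: (14, 0, 139)  [1]
  a=15: (15, -14, 133), (15, -4, 130), (15, 4, 130), (15, 14, 133)  [4]
  a=16: none
  a=17: (17, -6, 115), (17, 6, 115)  [2]
  a=18: (18, -8, 109), (18, 8, 109)  [2]
  a=19: (19, -14, 105), (19, 14, 105)  [2]
  a=20: none
  a=21: (21, -14, 95), (21, 14, 95)  [2]
  a=22: (22, -20, 93), (22, 20, 93)  [2]
  a=23: (23, -6, 85), (23, 6, 85)  [2]
  a=24: none
  a=25: (25, -4, 78), (25, 4, 78)  [2]
  a=26: (26, -4, 75), (26, 4, 75)  [2]
  a=27: (27, -10, 73), (27, 10, 73)  [2]
  a=28..29: none
  a=30: (30, -16, 67), (30, -4, 65), (30, 4, 65), (30, 16, 67)  [4]
  a=31: (31, -20, 66), (31, 20, 66)  [2]
  a=32: none
  a=33: (33, -20, 62), (33, -2, 59), (33, 2, 59), (33, 20, 62)  [4]
  a=34: (34, -28, 63), (34, 28, 63)  [2]
  a=35: (35, -14, 57), (35, 14, 57)  [2]
  a=36..37: none
  a=38: (38, -24, 55), (38, 24, 55)  [2]
  a=39: (39, -22, 53), (39, -4, 50), (39, 4, 50), (39, 22, 53)  [4]
  a=40..41: none
  a=42: (42, -28, 51), (42, 28, 51)  [2]
  a=43..44: none
  a=45: (45, -44, 54), (45, -26, 47), (45, 26, 47), (45, 44, 54)  [4]
  a=46: (46, -40, 51), (46, 40, 51)  [2]
  a=47..50: none
Total reduced forms: 1 + 1 + 2 + 2 + 2 + 1 + 2 + 2 + 2 + 2 + 1 + 4 + 2 + 2 + 2 + 2 + 2 + 2 + 2 + 2 + 2 + 4 + 2 + 4 + 2 + 2 + 2 + 4 + 2 + 4 + 2 = 68
h = 68

68


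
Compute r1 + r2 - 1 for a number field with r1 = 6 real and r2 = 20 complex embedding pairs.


By Dirichlet's unit theorem:
rank = r1 + r2 - 1
= 6 + 20 - 1
= 25

25


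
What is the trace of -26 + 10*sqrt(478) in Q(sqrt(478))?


Tr(a + b*sqrt(d)) = (a + b*sqrt(d)) + (a - b*sqrt(d)) = 2a
= 2 * (-26)
= -52

-52


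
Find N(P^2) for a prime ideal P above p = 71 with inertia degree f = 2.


N(P^a) = p^(a*f)
= 71^(2*2)
= 71^4
= 25411681

25411681


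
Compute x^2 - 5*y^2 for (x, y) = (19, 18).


x^2 - d*y^2
= 19^2 - 5*18^2
= 361 - 1620
= -1259

-1259


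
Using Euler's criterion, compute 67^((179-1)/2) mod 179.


p = 179 is prime and the exponent is (p-1)/2 = 89, so by Euler's criterion 67^89 = (67/179) = +1 or -1 mod 179.
Compute by square-and-multiply:
  89 = 64 + 16 + 8 + 1 (binary 1011001)
  Repeated squaring mod 179: 67^1 = 67, 67^2 = 14, 67^4 = 17, 67^8 = 110, 67^16 = 107, 67^32 = 172, 67^64 = 49
  67^89 = 67^64 * 67^16 * 67^8 * 67^1 = 49 * 107 * 110 * 67 mod 179
    49 * 107 = 5243 = 52 mod 179
    52 * 110 = 5720 = 171 mod 179
    171 * 67 = 11457 = 1 mod 179
  67^89 = 1 mod 179
Result 1: 67 is a quadratic residue mod 179.
67^89 mod 179 = 1

1


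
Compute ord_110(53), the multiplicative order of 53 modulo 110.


We want ord_110(53), the smallest k >= 1 with 53^k = 1 mod 110.
n = 110 = 2 * 5 * 11, phi(110) = 40; the order divides phi(n).
Divisors of 40: 1, 2, 4, 5, 8, 10, 20, 40
Repeated squaring mod 110: 53^1 = 53, 53^2 = 59, 53^4 = 71, 53^8 = 91, 53^16 = 31, 53^32 = 81
Test divisors in increasing order:
  k=1: 53^1 = 53 mod 110
  k=2: 53^2 = 59 mod 110
  k=4: 53^4 = 71 mod 110
  k=5: 53^5 = 71 * 53 = 23 mod 110
  k=8: 53^8 = 91 mod 110
  k=10: 53^10 = 91 * 59 = 89 mod 110
  k=20: 53^20 = 31 * 71 = 1 mod 110  <- first divisor giving 1
Order = 20

20


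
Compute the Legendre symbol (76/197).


p = 197 is prime, so compute (76/197) with the reciprocity algorithm (Jacobi-symbol steps: pull out 2s via (2/n), flip via reciprocity, reduce):
  pull out 2: (2/197) = -1  (since 197 mod 8 = 5)
  pull out 2: (2/197) = -1  (since 197 mod 8 = 5)
  reciprocity: (19/197) -> +(197/19)
  reduce: (7/19)
  reciprocity: (7/19) -> -(19/7)
  reduce: (5/7)
  reciprocity: (5/7) -> +(7/5)
  reduce: (2/5)
  pull out 2: (2/5) = -1  (since 5 mod 8 = 5)
  (1/5) = 1
Product of signs = 1
(76/197) = 1

1


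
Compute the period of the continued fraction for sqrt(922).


Run the CF algorithm for sqrt(922).
a_0 = floor(sqrt(922)) = 30; set m_0=0, q_0=1.
Recurrence: m' = q*a - m,  q' = (d - m'^2)/q,  a' = floor((a_0 + m')/q').
  step 1: m=30, q=22, a=2
  step 2: m=14, q=33, a=1
  step 3: m=19, q=17, a=2
  step 4: m=15, q=41, a=1
  step 5: m=26, q=6, a=9
  step 6: m=28, q=23, a=2
  step 7: m=18, q=26, a=1
  step 8: m=8, q=33, a=1
  step 9: m=25, q=9, a=6
  step 10: m=29, q=9, a=6
  step 11: m=25, q=33, a=1
  step 12: m=8, q=26, a=1
  step 13: m=18, q=23, a=2
  step 14: m=28, q=6, a=9
  step 15: m=26, q=41, a=1
  step 16: m=15, q=17, a=2
  step 17: m=19, q=33, a=1
  step 18: m=14, q=22, a=2
  step 19: m=30, q=1, a=60
a_19 = 2*a_0 = 60, so the period closes here.
sqrt(922) = [30; 2, 1, 2, 1, 9, 2, 1, 1, 6, 6, 1, 1, 2, 9, 1, 2, 1, 2, 60]
Period length = 19

19


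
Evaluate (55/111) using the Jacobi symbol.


Compute (55/111) via quadratic reciprocity:
  reciprocity: (55/111) -> -(111/55)
  reduce: (1/55)
  (1/55) = 1
Product of signs = -1

-1


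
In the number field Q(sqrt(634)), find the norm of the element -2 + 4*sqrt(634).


N(a + b*sqrt(d)) = a^2 - d*b^2
= (-2)^2 - (634)*(4)^2
= 4 - 10144
= -10140

-10140


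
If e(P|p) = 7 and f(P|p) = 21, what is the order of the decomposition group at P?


|D_P| = e * f
= 7 * 21
= 147

147


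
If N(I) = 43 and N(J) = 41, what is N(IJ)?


N(IJ) = N(I) * N(J)
= 43 * 41
= 1763

1763


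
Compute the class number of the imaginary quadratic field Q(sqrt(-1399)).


K = Q(sqrt(-1399)). d mod 4 = 1, so D = disc(K) = d = -1399
h(K) equals the number of primitive reduced positive-definite forms (a, b, c) = a*x^2 + b*x*y + c*y^2 with b^2 - 4ac = D,
where reduced means |b| <= a <= c, with b >= 0 whenever |b| = a or a = c, and primitive means gcd(a, b, c) = 1.
Reduced forces 3a^2 <= |D| = 1399, so 1 <= a <= 21; b must have the parity of D, and c = (b^2 - D)/(4a) must be an integer >= a.
Enumerate a = 1..21, b in [-a, a]:
  a=1: (1, 1, 350)  [1]
  a=2: (2, -1, 175), (2, 1, 175)  [2]
  a=3: none
  a=4: (4, -3, 88), (4, 3, 88)  [2]
  a=5: (5, -1, 70), (5, 1, 70)  [2]
  a=6: none
  a=7: (7, -1, 50), (7, 1, 50)  [2]
  a=8: (8, -3, 44), (8, 3, 44)  [2]
  a=9: none
  a=10: (10, -9, 37), (10, -1, 35), (10, 1, 35), (10, 9, 37)  [4]
  a=11: (11, -3, 32), (11, 3, 32)  [2]
  a=12..13: none
  a=14: (14, -13, 28), (14, -1, 25), (14, 1, 25), (14, 13, 28)  [4]
  a=15: none
  a=16: (16, -3, 22), (16, 3, 22)  [2]
  a=17..18: none
  a=19: (19, -11, 20), (19, 11, 20)  [2]
  a=20: (20, -19, 22), (20, 19, 22)  [2]
  a=21: none
Total reduced forms: 1 + 2 + 2 + 2 + 2 + 2 + 4 + 2 + 4 + 2 + 2 + 2 = 27
h = 27

27


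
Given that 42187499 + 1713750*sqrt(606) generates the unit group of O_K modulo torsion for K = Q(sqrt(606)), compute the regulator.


epsilon = 42187499 + 1713750*sqrt(606)
= 8.4375e+07
R = ln(8.4375e+07)
= 18.2508

18.2508


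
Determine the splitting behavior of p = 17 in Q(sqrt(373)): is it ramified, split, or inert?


K = Q(sqrt(373)). Since d mod 4 = 1, disc(K) = 373.
Check p | disc: 373 mod 17 = 16.
p does not divide disc. Compute Legendre symbol (d/p):
16^((17-1)/2) mod 17 = 1
(d/p) = 1, so p splits: (p) = P*P' with e=1, f=1, g=2.
Therefore p is split.

split


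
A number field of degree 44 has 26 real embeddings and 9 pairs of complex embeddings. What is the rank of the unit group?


By Dirichlet's unit theorem:
rank = r1 + r2 - 1
= 26 + 9 - 1
= 34

34


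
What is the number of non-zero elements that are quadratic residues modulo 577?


For prime p, the number of non-zero quadratic residues is (p-1)/2.
= (577-1)/2
= 288

288


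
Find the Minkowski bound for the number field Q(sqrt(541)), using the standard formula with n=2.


d = 541, d mod 4 = 1, so disc(K) = d = 541; |disc(K)| = 541
Real quadratic field, so n = 2, s = r2 = 0, r1 = 2
M = (n!/n^n) * (4/pi)^s * sqrt(|disc(K)|) = (2!/2^2) * (4/pi)^0 * sqrt(541)
= 0.5 * 1.000000 * 23.259407
= 11.6297

11.6297


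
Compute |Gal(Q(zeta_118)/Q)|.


|Gal(Q(zeta_118)/Q)| = phi(118)
= 58

58


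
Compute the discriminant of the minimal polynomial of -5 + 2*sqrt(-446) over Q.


The element -5 + 2*sqrt(-446) has minimal polynomial:
x^2 + 10*x + 1809
Discriminant = (10)^2 - 4*(1809)
= 100 - 7236
= -7136

-7136


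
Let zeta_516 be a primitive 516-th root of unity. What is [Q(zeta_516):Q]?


The degree equals Euler's totient phi(516).
516 = 2^2 * 3 * 43
phi(516) = 168

168


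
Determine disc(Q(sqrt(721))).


For K = Q(sqrt(d)) with d squarefree: disc(K) = d if d = 1 mod 4, and disc(K) = 4d if d = 2 or 3 mod 4.
Here d = 721, and d mod 4 = 1.
d = 1 mod 4 (O_K = Z[(1+sqrt(d))/2]), so disc(K) = d = 721

721


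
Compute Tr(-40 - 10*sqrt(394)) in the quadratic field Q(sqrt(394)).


Tr(a + b*sqrt(d)) = (a + b*sqrt(d)) + (a - b*sqrt(d)) = 2a
= 2 * (-40)
= -80

-80


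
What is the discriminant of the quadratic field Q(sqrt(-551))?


For K = Q(sqrt(d)) with d squarefree: disc(K) = d if d = 1 mod 4, and disc(K) = 4d if d = 2 or 3 mod 4.
Here d = -551, and d mod 4 = 1.
d = 1 mod 4 (O_K = Z[(1+sqrt(d))/2]), so disc(K) = d = -551

-551


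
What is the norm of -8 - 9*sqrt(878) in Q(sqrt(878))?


N(a + b*sqrt(d)) = a^2 - d*b^2
= (-8)^2 - (878)*(-9)^2
= 64 - 71118
= -71054

-71054


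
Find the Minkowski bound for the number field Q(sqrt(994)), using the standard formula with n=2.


d = 994, d mod 4 = 2, so disc(K) = 4d = 3976; |disc(K)| = 3976
Real quadratic field, so n = 2, s = r2 = 0, r1 = 2
M = (n!/n^n) * (4/pi)^s * sqrt(|disc(K)|) = (2!/2^2) * (4/pi)^0 * sqrt(3976)
= 0.5 * 1.000000 * 63.055531
= 31.5278

31.5278


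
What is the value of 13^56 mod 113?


p = 113 is prime and the exponent is (p-1)/2 = 56, so by Euler's criterion 13^56 = (13/113) = +1 or -1 mod 113.
Compute by square-and-multiply:
  56 = 32 + 16 + 8 (binary 111000)
  Repeated squaring mod 113: 13^1 = 13, 13^2 = 56, 13^4 = 85, 13^8 = 106, 13^16 = 49, 13^32 = 28
  13^56 = 13^32 * 13^16 * 13^8 = 28 * 49 * 106 mod 113
    28 * 49 = 1372 = 16 mod 113
    16 * 106 = 1696 = 1 mod 113
  13^56 = 1 mod 113
Result 1: 13 is a quadratic residue mod 113.
13^56 mod 113 = 1

1


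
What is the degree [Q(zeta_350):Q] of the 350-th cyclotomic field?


The degree equals Euler's totient phi(350).
350 = 2 * 5^2 * 7
phi(350) = 120

120


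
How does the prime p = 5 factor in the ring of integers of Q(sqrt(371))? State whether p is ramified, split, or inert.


K = Q(sqrt(371)). Since d mod 4 = 3, disc(K) = 1484.
Check p | disc: 1484 mod 5 = 4.
p does not divide disc. Compute Legendre symbol (d/p):
1^((5-1)/2) mod 5 = 1
(d/p) = 1, so p splits: (p) = P*P' with e=1, f=1, g=2.
Therefore p is split.

split


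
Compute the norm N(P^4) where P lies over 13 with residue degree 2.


N(P^a) = p^(a*f)
= 13^(4*2)
= 13^8
= 815730721

815730721


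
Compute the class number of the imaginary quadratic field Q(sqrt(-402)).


K = Q(sqrt(-402)). d mod 4 = 2, so D = disc(K) = 4d = -1608
h(K) equals the number of primitive reduced positive-definite forms (a, b, c) = a*x^2 + b*x*y + c*y^2 with b^2 - 4ac = D,
where reduced means |b| <= a <= c, with b >= 0 whenever |b| = a or a = c, and primitive means gcd(a, b, c) = 1.
Reduced forces 3a^2 <= |D| = 1608, so 1 <= a <= 23; b must have the parity of D, and c = (b^2 - D)/(4a) must be an integer >= a.
Enumerate a = 1..23, b in [-a, a]:
  a=1: (1, 0, 402)  [1]
  a=2: (2, 0, 201)  [1]
  a=3: (3, 0, 134)  [1]
  a=4..5: none
  a=6: (6, 0, 67)  [1]
  a=7: (7, -4, 58), (7, 4, 58)  [2]
  a=8..10: none
  a=11: (11, -8, 38), (11, 8, 38)  [2]
  a=12: none
  a=13: (13, -2, 31), (13, 2, 31)  [2]
  a=14: (14, -4, 29), (14, 4, 29)  [2]
  a=15..18: none
  a=19: (19, -8, 22), (19, 8, 22)  [2]
  a=20: none
  a=21: (21, -18, 23), (21, 18, 23)  [2]
  a=22..23: none
Total reduced forms: 1 + 1 + 1 + 1 + 2 + 2 + 2 + 2 + 2 + 2 = 16
h = 16

16


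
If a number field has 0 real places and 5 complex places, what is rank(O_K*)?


By Dirichlet's unit theorem:
rank = r1 + r2 - 1
= 0 + 5 - 1
= 4

4


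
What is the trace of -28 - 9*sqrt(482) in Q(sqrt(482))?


Tr(a + b*sqrt(d)) = (a + b*sqrt(d)) + (a - b*sqrt(d)) = 2a
= 2 * (-28)
= -56

-56


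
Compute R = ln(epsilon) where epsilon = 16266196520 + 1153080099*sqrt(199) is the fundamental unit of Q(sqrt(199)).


epsilon = 16266196520 + 1153080099*sqrt(199)
= 3.2532e+10
R = ln(3.2532e+10)
= 24.2055

24.2055


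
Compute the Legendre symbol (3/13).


p = 13 is prime, so compute (3/13) with the reciprocity algorithm (Jacobi-symbol steps: pull out 2s via (2/n), flip via reciprocity, reduce):
  reciprocity: (3/13) -> +(13/3)
  reduce: (1/3)
  (1/3) = 1
Product of signs = 1
(3/13) = 1

1


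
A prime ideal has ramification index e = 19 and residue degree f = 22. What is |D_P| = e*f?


|D_P| = e * f
= 19 * 22
= 418

418


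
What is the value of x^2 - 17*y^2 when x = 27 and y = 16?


x^2 - d*y^2
= 27^2 - 17*16^2
= 729 - 4352
= -3623

-3623


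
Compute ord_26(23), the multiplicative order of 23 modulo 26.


We want ord_26(23), the smallest k >= 1 with 23^k = 1 mod 26.
n = 26 = 2 * 13, phi(26) = 12; the order divides phi(n).
Divisors of 12: 1, 2, 3, 4, 6, 12
Repeated squaring mod 26: 23^1 = 23, 23^2 = 9, 23^4 = 3, 23^8 = 9
Test divisors in increasing order:
  k=1: 23^1 = 23 mod 26
  k=2: 23^2 = 9 mod 26
  k=3: 23^3 = 9 * 23 = 25 mod 26
  k=4: 23^4 = 3 mod 26
  k=6: 23^6 = 3 * 9 = 1 mod 26  <- first divisor giving 1
Order = 6

6


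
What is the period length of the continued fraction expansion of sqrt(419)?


Run the CF algorithm for sqrt(419).
a_0 = floor(sqrt(419)) = 20; set m_0=0, q_0=1.
Recurrence: m' = q*a - m,  q' = (d - m'^2)/q,  a' = floor((a_0 + m')/q').
  step 1: m=20, q=19, a=2
  step 2: m=18, q=5, a=7
  step 3: m=17, q=26, a=1
  step 4: m=9, q=13, a=2
  step 5: m=17, q=10, a=3
  step 6: m=13, q=25, a=1
  step 7: m=12, q=11, a=2
  step 8: m=10, q=29, a=1
  step 9: m=19, q=2, a=19
  step 10: m=19, q=29, a=1
  step 11: m=10, q=11, a=2
  step 12: m=12, q=25, a=1
  step 13: m=13, q=10, a=3
  step 14: m=17, q=13, a=2
  step 15: m=9, q=26, a=1
  step 16: m=17, q=5, a=7
  step 17: m=18, q=19, a=2
  step 18: m=20, q=1, a=40
a_18 = 2*a_0 = 40, so the period closes here.
sqrt(419) = [20; 2, 7, 1, 2, 3, 1, 2, 1, 19, 1, 2, 1, 3, 2, 1, 7, 2, 40]
Period length = 18

18


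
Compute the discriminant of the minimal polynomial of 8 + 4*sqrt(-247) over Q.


The element 8 + 4*sqrt(-247) has minimal polynomial:
x^2 - 16*x + 4016
Discriminant = (-16)^2 - 4*(4016)
= 256 - 16064
= -15808

-15808


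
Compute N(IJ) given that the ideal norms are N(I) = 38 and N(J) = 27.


N(IJ) = N(I) * N(J)
= 38 * 27
= 1026

1026


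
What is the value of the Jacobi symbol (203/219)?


Compute (203/219) via quadratic reciprocity:
  reciprocity: (203/219) -> -(219/203)
  reduce: (16/203)
  pull out 2: (2/203) = -1  (since 203 mod 8 = 3)
  pull out 2: (2/203) = -1  (since 203 mod 8 = 3)
  pull out 2: (2/203) = -1  (since 203 mod 8 = 3)
  pull out 2: (2/203) = -1  (since 203 mod 8 = 3)
  (1/203) = 1
Product of signs = -1

-1


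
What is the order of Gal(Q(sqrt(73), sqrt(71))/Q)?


The 2 square roots of distinct primes are multiplicatively independent over Q,
so [K:Q] = 2^2 and Gal(K/Q) is isomorphic to (Z/2Z)^2.
|Gal| = 2^2 = 4

4


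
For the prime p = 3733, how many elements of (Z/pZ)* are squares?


For prime p, the number of non-zero quadratic residues is (p-1)/2.
= (3733-1)/2
= 1866

1866


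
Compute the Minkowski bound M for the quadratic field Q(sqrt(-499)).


d = -499, d mod 4 = 1, so disc(K) = d = -499; |disc(K)| = 499
Imaginary quadratic field, so n = 2, s = r2 = 1, r1 = 0
M = (n!/n^n) * (4/pi)^s * sqrt(|disc(K)|) = (2!/2^2) * (4/pi)^1 * sqrt(499)
= 0.5 * 1.273240 * 22.338308
= 14.2210

14.2210


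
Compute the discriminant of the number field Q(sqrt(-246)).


For K = Q(sqrt(d)) with d squarefree: disc(K) = d if d = 1 mod 4, and disc(K) = 4d if d = 2 or 3 mod 4.
Here d = -246, and d mod 4 = 2.
d = 2 mod 4, not 1 (O_K = Z[sqrt(d)]), so disc(K) = 4d = 4 * (-246) = -984

-984


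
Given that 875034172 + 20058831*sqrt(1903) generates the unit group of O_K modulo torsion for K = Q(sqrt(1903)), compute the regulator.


epsilon = 875034172 + 20058831*sqrt(1903)
= 1.7501e+09
R = ln(1.7501e+09)
= 21.2829

21.2829


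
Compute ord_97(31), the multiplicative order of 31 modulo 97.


We want ord_97(31), the smallest k >= 1 with 31^k = 1 mod 97.
n = 97 = 97, phi(97) = 96; the order divides phi(n).
Divisors of 96: 1, 2, 3, 4, 6, 8, 12, 16, 24, 32, 48, 96
Repeated squaring mod 97: 31^1 = 31, 31^2 = 88, 31^4 = 81, 31^8 = 62, 31^16 = 61, 31^32 = 35, 31^64 = 61
Test divisors in increasing order:
  k=1: 31^1 = 31 mod 97
  k=2: 31^2 = 88 mod 97
  k=3: 31^3 = 88 * 31 = 12 mod 97
  k=4: 31^4 = 81 mod 97
  k=6: 31^6 = 81 * 88 = 47 mod 97
  k=8: 31^8 = 62 mod 97
  k=12: 31^12 = 62 * 81 = 75 mod 97
  k=16: 31^16 = 61 mod 97
  k=24: 31^24 = 61 * 62 = 96 mod 97
  k=32: 31^32 = 35 mod 97
  k=48: 31^48 = 35 * 61 = 1 mod 97  <- first divisor giving 1
Order = 48

48


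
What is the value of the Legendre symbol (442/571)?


p = 571 is prime, so compute (442/571) with the reciprocity algorithm (Jacobi-symbol steps: pull out 2s via (2/n), flip via reciprocity, reduce):
  pull out 2: (2/571) = -1  (since 571 mod 8 = 3)
  reciprocity: (221/571) -> +(571/221)
  reduce: (129/221)
  reciprocity: (129/221) -> +(221/129)
  reduce: (92/129)
  pull out 2: (2/129) = +1  (since 129 mod 8 = 1)
  pull out 2: (2/129) = +1  (since 129 mod 8 = 1)
  reciprocity: (23/129) -> +(129/23)
  reduce: (14/23)
  pull out 2: (2/23) = +1  (since 23 mod 8 = 7)
  reciprocity: (7/23) -> -(23/7)
  reduce: (2/7)
  pull out 2: (2/7) = +1  (since 7 mod 8 = 7)
  (1/7) = 1
Product of signs = 1
(442/571) = 1

1


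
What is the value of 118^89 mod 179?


p = 179 is prime and the exponent is (p-1)/2 = 89, so by Euler's criterion 118^89 = (118/179) = +1 or -1 mod 179.
Compute by square-and-multiply:
  89 = 64 + 16 + 8 + 1 (binary 1011001)
  Repeated squaring mod 179: 118^1 = 118, 118^2 = 141, 118^4 = 12, 118^8 = 144, 118^16 = 151, 118^32 = 68, 118^64 = 149
  118^89 = 118^64 * 118^16 * 118^8 * 118^1 = 149 * 151 * 144 * 118 mod 179
    149 * 151 = 22499 = 124 mod 179
    124 * 144 = 17856 = 135 mod 179
    135 * 118 = 15930 = 178 mod 179
  118^89 = 178 mod 179
Result 178 = p - 1 = -1 mod 179: 118 is a quadratic non-residue mod 179. As a residue in [0, p-1] the value is 178.
118^89 mod 179 = 178

178


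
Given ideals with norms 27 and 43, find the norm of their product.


N(IJ) = N(I) * N(J)
= 27 * 43
= 1161

1161


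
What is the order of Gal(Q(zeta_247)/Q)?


|Gal(Q(zeta_247)/Q)| = phi(247)
= 216

216


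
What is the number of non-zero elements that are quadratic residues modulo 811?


For prime p, the number of non-zero quadratic residues is (p-1)/2.
= (811-1)/2
= 405

405


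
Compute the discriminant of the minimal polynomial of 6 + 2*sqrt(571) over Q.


The element 6 + 2*sqrt(571) has minimal polynomial:
x^2 - 12*x - 2248
Discriminant = (-12)^2 - 4*(-2248)
= 144 + 8992
= 9136

9136


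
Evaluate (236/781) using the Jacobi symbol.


Compute (236/781) via quadratic reciprocity:
  pull out 2: (2/781) = -1  (since 781 mod 8 = 5)
  pull out 2: (2/781) = -1  (since 781 mod 8 = 5)
  reciprocity: (59/781) -> +(781/59)
  reduce: (14/59)
  pull out 2: (2/59) = -1  (since 59 mod 8 = 3)
  reciprocity: (7/59) -> -(59/7)
  reduce: (3/7)
  reciprocity: (3/7) -> -(7/3)
  reduce: (1/3)
  (1/3) = 1
Product of signs = -1

-1


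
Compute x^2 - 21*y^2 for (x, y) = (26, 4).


x^2 - d*y^2
= 26^2 - 21*4^2
= 676 - 336
= 340

340


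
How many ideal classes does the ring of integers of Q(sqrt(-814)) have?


K = Q(sqrt(-814)). d mod 4 = 2, so D = disc(K) = 4d = -3256
h(K) equals the number of primitive reduced positive-definite forms (a, b, c) = a*x^2 + b*x*y + c*y^2 with b^2 - 4ac = D,
where reduced means |b| <= a <= c, with b >= 0 whenever |b| = a or a = c, and primitive means gcd(a, b, c) = 1.
Reduced forces 3a^2 <= |D| = 3256, so 1 <= a <= 32; b must have the parity of D, and c = (b^2 - D)/(4a) must be an integer >= a.
Enumerate a = 1..32, b in [-a, a]:
  a=1: (1, 0, 814)  [1]
  a=2: (2, 0, 407)  [1]
  a=3..4: none
  a=5: (5, -2, 163), (5, 2, 163)  [2]
  a=6..9: none
  a=10: (10, -8, 83), (10, 8, 83)  [2]
  a=11: (11, 0, 74)  [1]
  a=12..16: none
  a=17: (17, -12, 50), (17, 12, 50)  [2]
  a=18..21: none
  a=22: (22, 0, 37)  [1]
  a=23..24: none
  a=25: (25, -12, 34), (25, 12, 34)  [2]
  a=26..32: none
Total reduced forms: 1 + 1 + 2 + 2 + 1 + 2 + 1 + 2 = 12
h = 12

12


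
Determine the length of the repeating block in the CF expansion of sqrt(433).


Run the CF algorithm for sqrt(433).
a_0 = floor(sqrt(433)) = 20; set m_0=0, q_0=1.
Recurrence: m' = q*a - m,  q' = (d - m'^2)/q,  a' = floor((a_0 + m')/q').
  step 1: m=20, q=33, a=1
  step 2: m=13, q=8, a=4
  step 3: m=19, q=9, a=4
  step 4: m=17, q=16, a=2
  step 5: m=15, q=13, a=2
  step 6: m=11, q=24, a=1
  step 7: m=13, q=11, a=3
  step 8: m=20, q=3, a=13
  step 9: m=19, q=24, a=1
  step 10: m=5, q=17, a=1
  step 11: m=12, q=17, a=1
  step 12: m=5, q=24, a=1
  step 13: m=19, q=3, a=13
  step 14: m=20, q=11, a=3
  step 15: m=13, q=24, a=1
  step 16: m=11, q=13, a=2
  step 17: m=15, q=16, a=2
  step 18: m=17, q=9, a=4
  step 19: m=19, q=8, a=4
  step 20: m=13, q=33, a=1
  step 21: m=20, q=1, a=40
a_21 = 2*a_0 = 40, so the period closes here.
sqrt(433) = [20; 1, 4, 4, 2, 2, 1, 3, 13, 1, 1, 1, 1, 13, 3, 1, 2, 2, 4, 4, 1, 40]
Period length = 21

21


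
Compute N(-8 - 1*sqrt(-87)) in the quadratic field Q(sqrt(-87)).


N(a + b*sqrt(d)) = a^2 - d*b^2
= (-8)^2 - (-87)*(-1)^2
= 64 + 87
= 151

151


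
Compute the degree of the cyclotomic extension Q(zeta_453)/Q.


The degree equals Euler's totient phi(453).
453 = 3 * 151
phi(453) = 300

300


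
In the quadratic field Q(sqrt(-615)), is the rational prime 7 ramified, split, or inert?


K = Q(sqrt(-615)). Since d mod 4 = 1, disc(K) = -615.
Check p | disc: -615 mod 7 = 1.
p does not divide disc. Compute Legendre symbol (d/p):
1^((7-1)/2) mod 7 = 1
(d/p) = 1, so p splits: (p) = P*P' with e=1, f=1, g=2.
Therefore p is split.

split


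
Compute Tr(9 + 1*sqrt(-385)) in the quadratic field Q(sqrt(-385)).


Tr(a + b*sqrt(d)) = (a + b*sqrt(d)) + (a - b*sqrt(d)) = 2a
= 2 * (9)
= 18

18


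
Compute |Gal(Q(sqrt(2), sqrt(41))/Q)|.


The 2 square roots of distinct primes are multiplicatively independent over Q,
so [K:Q] = 2^2 and Gal(K/Q) is isomorphic to (Z/2Z)^2.
|Gal| = 2^2 = 4

4


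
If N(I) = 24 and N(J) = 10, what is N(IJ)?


N(IJ) = N(I) * N(J)
= 24 * 10
= 240

240


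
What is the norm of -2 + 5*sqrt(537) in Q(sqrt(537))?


N(a + b*sqrt(d)) = a^2 - d*b^2
= (-2)^2 - (537)*(5)^2
= 4 - 13425
= -13421

-13421


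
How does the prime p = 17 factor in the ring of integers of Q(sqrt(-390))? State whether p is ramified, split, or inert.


K = Q(sqrt(-390)). Since d mod 4 = 2, disc(K) = -1560.
Check p | disc: -1560 mod 17 = 4.
p does not divide disc. Compute Legendre symbol (d/p):
1^((17-1)/2) mod 17 = 1
(d/p) = 1, so p splits: (p) = P*P' with e=1, f=1, g=2.
Therefore p is split.

split


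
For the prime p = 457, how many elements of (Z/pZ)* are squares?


For prime p, the number of non-zero quadratic residues is (p-1)/2.
= (457-1)/2
= 228

228


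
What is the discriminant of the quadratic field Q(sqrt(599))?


For K = Q(sqrt(d)) with d squarefree: disc(K) = d if d = 1 mod 4, and disc(K) = 4d if d = 2 or 3 mod 4.
Here d = 599, and d mod 4 = 3.
d = 3 mod 4, not 1 (O_K = Z[sqrt(d)]), so disc(K) = 4d = 4 * (599) = 2396

2396


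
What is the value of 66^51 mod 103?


p = 103 is prime and the exponent is (p-1)/2 = 51, so by Euler's criterion 66^51 = (66/103) = +1 or -1 mod 103.
Compute by square-and-multiply:
  51 = 32 + 16 + 2 + 1 (binary 110011)
  Repeated squaring mod 103: 66^1 = 66, 66^2 = 30, 66^4 = 76, 66^8 = 8, 66^16 = 64, 66^32 = 79
  66^51 = 66^32 * 66^16 * 66^2 * 66^1 = 79 * 64 * 30 * 66 mod 103
    79 * 64 = 5056 = 9 mod 103
    9 * 30 = 270 = 64 mod 103
    64 * 66 = 4224 = 1 mod 103
  66^51 = 1 mod 103
Result 1: 66 is a quadratic residue mod 103.
66^51 mod 103 = 1

1


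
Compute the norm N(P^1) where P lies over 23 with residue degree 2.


N(P^a) = p^(a*f)
= 23^(1*2)
= 23^2
= 529

529


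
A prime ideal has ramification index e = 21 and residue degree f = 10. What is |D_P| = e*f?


|D_P| = e * f
= 21 * 10
= 210

210


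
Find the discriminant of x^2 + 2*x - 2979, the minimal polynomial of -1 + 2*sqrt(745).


The element -1 + 2*sqrt(745) has minimal polynomial:
x^2 + 2*x - 2979
Discriminant = (2)^2 - 4*(-2979)
= 4 + 11916
= 11920

11920


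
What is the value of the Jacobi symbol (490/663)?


Compute (490/663) via quadratic reciprocity:
  pull out 2: (2/663) = +1  (since 663 mod 8 = 7)
  reciprocity: (245/663) -> +(663/245)
  reduce: (173/245)
  reciprocity: (173/245) -> +(245/173)
  reduce: (72/173)
  pull out 2: (2/173) = -1  (since 173 mod 8 = 5)
  pull out 2: (2/173) = -1  (since 173 mod 8 = 5)
  pull out 2: (2/173) = -1  (since 173 mod 8 = 5)
  reciprocity: (9/173) -> +(173/9)
  reduce: (2/9)
  pull out 2: (2/9) = +1  (since 9 mod 8 = 1)
  (1/9) = 1
Product of signs = -1

-1


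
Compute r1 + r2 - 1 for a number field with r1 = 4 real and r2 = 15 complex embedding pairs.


By Dirichlet's unit theorem:
rank = r1 + r2 - 1
= 4 + 15 - 1
= 18

18


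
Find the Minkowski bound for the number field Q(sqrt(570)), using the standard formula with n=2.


d = 570, d mod 4 = 2, so disc(K) = 4d = 2280; |disc(K)| = 2280
Real quadratic field, so n = 2, s = r2 = 0, r1 = 2
M = (n!/n^n) * (4/pi)^s * sqrt(|disc(K)|) = (2!/2^2) * (4/pi)^0 * sqrt(2280)
= 0.5 * 1.000000 * 47.749346
= 23.8747

23.8747


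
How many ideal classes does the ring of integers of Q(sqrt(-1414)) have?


K = Q(sqrt(-1414)). d mod 4 = 2, so D = disc(K) = 4d = -5656
h(K) equals the number of primitive reduced positive-definite forms (a, b, c) = a*x^2 + b*x*y + c*y^2 with b^2 - 4ac = D,
where reduced means |b| <= a <= c, with b >= 0 whenever |b| = a or a = c, and primitive means gcd(a, b, c) = 1.
Reduced forces 3a^2 <= |D| = 5656, so 1 <= a <= 43; b must have the parity of D, and c = (b^2 - D)/(4a) must be an integer >= a.
Enumerate a = 1..43, b in [-a, a]:
  a=1: (1, 0, 1414)  [1]
  a=2: (2, 0, 707)  [1]
  a=3..4: none
  a=5: (5, -2, 283), (5, 2, 283)  [2]
  a=6: none
  a=7: (7, 0, 202)  [1]
  a=8..9: none
  a=10: (10, -8, 143), (10, 8, 143)  [2]
  a=11: (11, -8, 130), (11, 8, 130)  [2]
  a=12: none
  a=13: (13, -8, 110), (13, 8, 110)  [2]
  a=14: (14, 0, 101)  [1]
  a=15..18: none
  a=19: (19, -14, 77), (19, 14, 77)  [2]
  a=20..21: none
  a=22: (22, -8, 65), (22, 8, 65)  [2]
  a=23: (23, -18, 65), (23, 18, 65)  [2]
  a=24: none
  a=25: (25, -12, 58), (25, 12, 58)  [2]
  a=26: (26, -8, 55), (26, 8, 55)  [2]
  a=27..28: none
  a=29: (29, -12, 50), (29, 12, 50)  [2]
  a=30..34: none
  a=35: (35, -28, 46), (35, 28, 46)  [2]
  a=36..37: none
  a=38: (38, -24, 41), (38, 24, 41)  [2]
  a=39..43: none
Total reduced forms: 1 + 1 + 2 + 1 + 2 + 2 + 2 + 1 + 2 + 2 + 2 + 2 + 2 + 2 + 2 + 2 = 28
h = 28

28


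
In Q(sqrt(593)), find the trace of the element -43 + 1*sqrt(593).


Tr(a + b*sqrt(d)) = (a + b*sqrt(d)) + (a - b*sqrt(d)) = 2a
= 2 * (-43)
= -86

-86


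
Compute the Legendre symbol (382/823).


p = 823 is prime, so compute (382/823) with the reciprocity algorithm (Jacobi-symbol steps: pull out 2s via (2/n), flip via reciprocity, reduce):
  pull out 2: (2/823) = +1  (since 823 mod 8 = 7)
  reciprocity: (191/823) -> -(823/191)
  reduce: (59/191)
  reciprocity: (59/191) -> -(191/59)
  reduce: (14/59)
  pull out 2: (2/59) = -1  (since 59 mod 8 = 3)
  reciprocity: (7/59) -> -(59/7)
  reduce: (3/7)
  reciprocity: (3/7) -> -(7/3)
  reduce: (1/3)
  (1/3) = 1
Product of signs = -1
(382/823) = -1

-1
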